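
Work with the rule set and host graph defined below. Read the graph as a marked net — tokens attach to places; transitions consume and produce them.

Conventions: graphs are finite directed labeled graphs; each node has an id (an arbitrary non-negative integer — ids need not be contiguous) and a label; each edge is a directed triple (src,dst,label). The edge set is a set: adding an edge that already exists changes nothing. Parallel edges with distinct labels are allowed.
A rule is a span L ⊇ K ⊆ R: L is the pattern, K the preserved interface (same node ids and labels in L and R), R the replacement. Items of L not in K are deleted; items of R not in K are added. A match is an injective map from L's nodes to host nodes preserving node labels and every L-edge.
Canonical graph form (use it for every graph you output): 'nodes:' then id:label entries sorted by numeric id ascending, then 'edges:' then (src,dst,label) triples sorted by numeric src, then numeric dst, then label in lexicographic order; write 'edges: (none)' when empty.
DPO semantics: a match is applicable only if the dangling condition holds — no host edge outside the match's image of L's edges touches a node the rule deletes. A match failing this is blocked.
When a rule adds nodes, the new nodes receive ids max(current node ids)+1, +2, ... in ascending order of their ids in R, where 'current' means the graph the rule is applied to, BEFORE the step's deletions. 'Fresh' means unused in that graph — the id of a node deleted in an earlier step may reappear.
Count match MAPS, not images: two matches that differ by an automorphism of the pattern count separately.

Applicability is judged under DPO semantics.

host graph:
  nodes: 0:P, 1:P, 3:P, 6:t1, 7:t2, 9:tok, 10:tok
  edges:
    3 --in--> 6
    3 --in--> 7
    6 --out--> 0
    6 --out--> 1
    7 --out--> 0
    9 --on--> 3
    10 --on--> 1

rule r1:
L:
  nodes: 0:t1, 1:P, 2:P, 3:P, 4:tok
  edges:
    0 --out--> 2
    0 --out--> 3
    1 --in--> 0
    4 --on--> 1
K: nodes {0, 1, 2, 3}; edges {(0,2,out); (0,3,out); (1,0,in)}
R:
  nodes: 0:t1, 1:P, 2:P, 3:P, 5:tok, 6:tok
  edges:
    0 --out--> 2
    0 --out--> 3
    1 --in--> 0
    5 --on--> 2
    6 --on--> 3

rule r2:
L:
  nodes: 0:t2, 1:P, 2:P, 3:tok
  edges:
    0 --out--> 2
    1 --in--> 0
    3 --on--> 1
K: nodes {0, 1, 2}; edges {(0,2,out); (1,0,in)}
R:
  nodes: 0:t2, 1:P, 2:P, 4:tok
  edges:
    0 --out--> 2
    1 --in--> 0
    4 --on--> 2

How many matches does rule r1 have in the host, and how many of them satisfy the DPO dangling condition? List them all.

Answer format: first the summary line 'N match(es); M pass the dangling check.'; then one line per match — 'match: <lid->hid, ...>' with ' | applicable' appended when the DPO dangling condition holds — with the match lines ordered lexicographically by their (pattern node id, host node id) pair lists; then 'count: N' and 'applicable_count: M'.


2 match(es); 2 pass the dangling check.
match: 0->6, 1->3, 2->0, 3->1, 4->9 | applicable
match: 0->6, 1->3, 2->1, 3->0, 4->9 | applicable
count: 2
applicable_count: 2


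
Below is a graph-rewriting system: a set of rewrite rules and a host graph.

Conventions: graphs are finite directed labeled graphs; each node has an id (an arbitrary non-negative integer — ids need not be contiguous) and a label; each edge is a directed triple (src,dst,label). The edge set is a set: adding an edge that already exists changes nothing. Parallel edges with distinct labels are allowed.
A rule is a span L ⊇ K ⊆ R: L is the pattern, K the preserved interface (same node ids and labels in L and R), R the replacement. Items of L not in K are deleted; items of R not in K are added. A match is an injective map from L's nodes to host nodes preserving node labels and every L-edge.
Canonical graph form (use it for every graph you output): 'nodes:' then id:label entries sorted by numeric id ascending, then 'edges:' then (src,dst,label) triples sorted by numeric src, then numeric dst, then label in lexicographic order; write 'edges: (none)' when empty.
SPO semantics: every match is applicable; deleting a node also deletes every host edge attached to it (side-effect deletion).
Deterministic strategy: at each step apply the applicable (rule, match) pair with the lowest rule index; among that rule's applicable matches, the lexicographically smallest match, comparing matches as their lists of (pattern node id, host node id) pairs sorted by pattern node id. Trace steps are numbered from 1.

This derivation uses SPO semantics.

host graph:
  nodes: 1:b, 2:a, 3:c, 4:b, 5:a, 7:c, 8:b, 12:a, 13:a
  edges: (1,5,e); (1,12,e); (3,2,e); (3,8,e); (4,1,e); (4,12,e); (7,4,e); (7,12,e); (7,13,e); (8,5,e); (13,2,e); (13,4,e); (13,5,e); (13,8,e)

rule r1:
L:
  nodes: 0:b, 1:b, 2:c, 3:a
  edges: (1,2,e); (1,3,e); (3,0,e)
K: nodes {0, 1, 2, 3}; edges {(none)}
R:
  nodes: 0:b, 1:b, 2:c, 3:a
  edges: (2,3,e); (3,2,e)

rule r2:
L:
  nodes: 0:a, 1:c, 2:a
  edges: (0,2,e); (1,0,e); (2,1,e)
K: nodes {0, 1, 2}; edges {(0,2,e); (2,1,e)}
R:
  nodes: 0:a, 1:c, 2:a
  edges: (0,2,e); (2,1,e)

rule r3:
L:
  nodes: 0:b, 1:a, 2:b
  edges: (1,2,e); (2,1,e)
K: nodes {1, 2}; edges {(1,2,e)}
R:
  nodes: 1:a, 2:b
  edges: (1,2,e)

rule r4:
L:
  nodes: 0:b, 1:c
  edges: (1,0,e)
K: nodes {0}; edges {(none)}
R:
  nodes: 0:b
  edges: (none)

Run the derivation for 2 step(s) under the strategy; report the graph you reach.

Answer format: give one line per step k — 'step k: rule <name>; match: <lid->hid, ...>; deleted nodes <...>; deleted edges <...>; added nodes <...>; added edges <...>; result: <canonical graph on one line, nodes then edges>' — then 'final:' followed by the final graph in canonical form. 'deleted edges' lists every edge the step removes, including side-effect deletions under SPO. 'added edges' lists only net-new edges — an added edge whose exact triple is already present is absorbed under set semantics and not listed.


step 1: rule r4; match: 0->4, 1->7; deleted nodes 7; deleted edges (7,4,e); (7,12,e); (7,13,e); added nodes (none); added edges (none); result: nodes: 1:b, 2:a, 3:c, 4:b, 5:a, 8:b, 12:a, 13:a edges: (1,5,e); (1,12,e); (3,2,e); (3,8,e); (4,1,e); (4,12,e); (8,5,e); (13,2,e); (13,4,e); (13,5,e); (13,8,e)
step 2: rule r4; match: 0->8, 1->3; deleted nodes 3; deleted edges (3,2,e); (3,8,e); added nodes (none); added edges (none); result: nodes: 1:b, 2:a, 4:b, 5:a, 8:b, 12:a, 13:a edges: (1,5,e); (1,12,e); (4,1,e); (4,12,e); (8,5,e); (13,2,e); (13,4,e); (13,5,e); (13,8,e)
final:
nodes: 1:b, 2:a, 4:b, 5:a, 8:b, 12:a, 13:a
edges: (1,5,e); (1,12,e); (4,1,e); (4,12,e); (8,5,e); (13,2,e); (13,4,e); (13,5,e); (13,8,e)


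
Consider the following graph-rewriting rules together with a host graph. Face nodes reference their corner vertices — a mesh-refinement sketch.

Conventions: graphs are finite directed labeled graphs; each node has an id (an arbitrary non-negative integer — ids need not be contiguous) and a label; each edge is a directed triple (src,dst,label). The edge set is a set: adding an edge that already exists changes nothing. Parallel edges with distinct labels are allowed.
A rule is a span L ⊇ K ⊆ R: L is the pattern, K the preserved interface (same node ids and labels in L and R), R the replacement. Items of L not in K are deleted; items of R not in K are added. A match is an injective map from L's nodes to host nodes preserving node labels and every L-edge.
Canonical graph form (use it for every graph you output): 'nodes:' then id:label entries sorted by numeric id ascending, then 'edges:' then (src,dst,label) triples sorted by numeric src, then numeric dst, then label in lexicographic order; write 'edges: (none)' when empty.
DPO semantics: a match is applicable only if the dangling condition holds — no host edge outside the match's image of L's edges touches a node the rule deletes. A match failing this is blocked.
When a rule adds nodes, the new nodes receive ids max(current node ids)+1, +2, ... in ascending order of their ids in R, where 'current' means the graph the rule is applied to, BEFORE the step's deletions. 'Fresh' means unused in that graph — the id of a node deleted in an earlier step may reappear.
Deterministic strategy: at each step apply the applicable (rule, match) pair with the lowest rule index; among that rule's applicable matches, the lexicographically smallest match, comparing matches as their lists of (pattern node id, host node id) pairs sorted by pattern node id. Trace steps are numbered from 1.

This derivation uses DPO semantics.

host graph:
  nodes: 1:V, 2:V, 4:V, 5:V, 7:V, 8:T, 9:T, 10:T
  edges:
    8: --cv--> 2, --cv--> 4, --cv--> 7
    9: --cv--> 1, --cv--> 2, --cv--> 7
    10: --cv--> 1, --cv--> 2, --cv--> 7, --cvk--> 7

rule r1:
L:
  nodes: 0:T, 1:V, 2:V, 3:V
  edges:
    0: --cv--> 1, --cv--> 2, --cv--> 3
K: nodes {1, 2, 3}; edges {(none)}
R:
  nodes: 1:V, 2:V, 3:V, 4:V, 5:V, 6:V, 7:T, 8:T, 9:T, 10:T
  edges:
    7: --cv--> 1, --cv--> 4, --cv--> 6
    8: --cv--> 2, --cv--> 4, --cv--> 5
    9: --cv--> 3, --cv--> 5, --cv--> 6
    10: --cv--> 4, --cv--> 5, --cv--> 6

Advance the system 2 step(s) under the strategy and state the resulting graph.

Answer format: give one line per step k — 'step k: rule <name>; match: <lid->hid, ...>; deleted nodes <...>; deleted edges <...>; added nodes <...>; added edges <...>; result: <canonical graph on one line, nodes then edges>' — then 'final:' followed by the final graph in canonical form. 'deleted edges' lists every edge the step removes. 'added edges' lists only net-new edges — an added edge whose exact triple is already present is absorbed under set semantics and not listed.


step 1: rule r1; match: 0->8, 1->2, 2->4, 3->7; deleted nodes 8; deleted edges (8,2,cv); (8,4,cv); (8,7,cv); added nodes 11, 12, 13, 14, 15, 16, 17; added edges (14,2,cv); (14,11,cv); (14,13,cv); (15,4,cv); (15,11,cv); (15,12,cv); (16,7,cv); (16,12,cv); (16,13,cv); (17,11,cv); (17,12,cv); (17,13,cv); result: nodes: 1:V, 2:V, 4:V, 5:V, 7:V, 9:T, 10:T, 11:V, 12:V, 13:V, 14:T, 15:T, 16:T, 17:T edges: (9,1,cv); (9,2,cv); (9,7,cv); (10,1,cv); (10,2,cv); (10,7,cv); (10,7,cvk); (14,2,cv); (14,11,cv); (14,13,cv); (15,4,cv); (15,11,cv); (15,12,cv); (16,7,cv); (16,12,cv); (16,13,cv); (17,11,cv); (17,12,cv); (17,13,cv)
step 2: rule r1; match: 0->9, 1->1, 2->2, 3->7; deleted nodes 9; deleted edges (9,1,cv); (9,2,cv); (9,7,cv); added nodes 18, 19, 20, 21, 22, 23, 24; added edges (21,1,cv); (21,18,cv); (21,20,cv); (22,2,cv); (22,18,cv); (22,19,cv); (23,7,cv); (23,19,cv); (23,20,cv); (24,18,cv); (24,19,cv); (24,20,cv); result: nodes: 1:V, 2:V, 4:V, 5:V, 7:V, 10:T, 11:V, 12:V, 13:V, 14:T, 15:T, 16:T, 17:T, 18:V, 19:V, 20:V, 21:T, 22:T, 23:T, 24:T edges: (10,1,cv); (10,2,cv); (10,7,cv); (10,7,cvk); (14,2,cv); (14,11,cv); (14,13,cv); (15,4,cv); (15,11,cv); (15,12,cv); (16,7,cv); (16,12,cv); (16,13,cv); (17,11,cv); (17,12,cv); (17,13,cv); (21,1,cv); (21,18,cv); (21,20,cv); (22,2,cv); (22,18,cv); (22,19,cv); (23,7,cv); (23,19,cv); (23,20,cv); (24,18,cv); (24,19,cv); (24,20,cv)
final:
nodes: 1:V, 2:V, 4:V, 5:V, 7:V, 10:T, 11:V, 12:V, 13:V, 14:T, 15:T, 16:T, 17:T, 18:V, 19:V, 20:V, 21:T, 22:T, 23:T, 24:T
edges: (10,1,cv); (10,2,cv); (10,7,cv); (10,7,cvk); (14,2,cv); (14,11,cv); (14,13,cv); (15,4,cv); (15,11,cv); (15,12,cv); (16,7,cv); (16,12,cv); (16,13,cv); (17,11,cv); (17,12,cv); (17,13,cv); (21,1,cv); (21,18,cv); (21,20,cv); (22,2,cv); (22,18,cv); (22,19,cv); (23,7,cv); (23,19,cv); (23,20,cv); (24,18,cv); (24,19,cv); (24,20,cv)


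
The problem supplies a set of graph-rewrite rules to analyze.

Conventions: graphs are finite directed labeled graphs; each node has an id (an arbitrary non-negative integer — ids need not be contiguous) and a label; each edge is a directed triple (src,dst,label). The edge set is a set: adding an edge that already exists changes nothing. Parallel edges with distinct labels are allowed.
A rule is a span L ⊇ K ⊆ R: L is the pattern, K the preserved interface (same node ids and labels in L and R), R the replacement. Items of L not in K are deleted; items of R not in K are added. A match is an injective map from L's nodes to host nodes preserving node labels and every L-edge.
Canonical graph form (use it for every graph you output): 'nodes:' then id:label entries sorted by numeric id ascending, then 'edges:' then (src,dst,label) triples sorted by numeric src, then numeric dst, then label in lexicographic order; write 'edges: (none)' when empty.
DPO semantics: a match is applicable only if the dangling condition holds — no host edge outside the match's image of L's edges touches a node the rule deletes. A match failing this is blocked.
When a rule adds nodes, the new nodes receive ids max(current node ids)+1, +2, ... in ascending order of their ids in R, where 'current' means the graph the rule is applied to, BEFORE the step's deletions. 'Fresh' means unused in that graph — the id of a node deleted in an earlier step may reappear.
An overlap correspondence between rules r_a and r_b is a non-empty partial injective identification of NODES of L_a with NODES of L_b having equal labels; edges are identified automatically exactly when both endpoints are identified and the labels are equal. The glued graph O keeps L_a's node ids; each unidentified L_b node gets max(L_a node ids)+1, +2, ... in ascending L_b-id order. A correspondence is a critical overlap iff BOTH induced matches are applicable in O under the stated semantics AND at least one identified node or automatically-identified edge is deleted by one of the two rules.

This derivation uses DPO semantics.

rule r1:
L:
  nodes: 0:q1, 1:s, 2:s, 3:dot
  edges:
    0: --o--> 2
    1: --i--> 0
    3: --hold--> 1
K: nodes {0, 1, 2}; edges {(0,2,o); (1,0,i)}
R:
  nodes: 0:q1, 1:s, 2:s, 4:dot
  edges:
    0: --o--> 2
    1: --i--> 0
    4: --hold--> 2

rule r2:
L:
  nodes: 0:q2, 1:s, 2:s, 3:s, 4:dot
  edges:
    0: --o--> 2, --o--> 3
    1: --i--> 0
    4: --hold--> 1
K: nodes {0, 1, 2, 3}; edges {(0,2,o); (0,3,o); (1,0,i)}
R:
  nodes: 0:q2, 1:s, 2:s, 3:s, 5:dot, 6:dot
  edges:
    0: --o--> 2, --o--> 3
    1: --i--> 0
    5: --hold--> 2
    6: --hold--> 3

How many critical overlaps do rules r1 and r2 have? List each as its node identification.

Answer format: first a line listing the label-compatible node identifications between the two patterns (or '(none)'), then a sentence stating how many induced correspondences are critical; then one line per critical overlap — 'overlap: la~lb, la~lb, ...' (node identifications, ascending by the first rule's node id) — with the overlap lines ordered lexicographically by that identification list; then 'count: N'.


label-compatible node identifications between L(r1) and L(r2): 1~1, 1~2, 1~3, 2~1, 2~2, 2~3, 3~4
3 of the induced correspondences are critical overlaps of r1 and r2.
overlap: 1~1, 2~2, 3~4
overlap: 1~1, 2~3, 3~4
overlap: 1~1, 3~4
count: 3


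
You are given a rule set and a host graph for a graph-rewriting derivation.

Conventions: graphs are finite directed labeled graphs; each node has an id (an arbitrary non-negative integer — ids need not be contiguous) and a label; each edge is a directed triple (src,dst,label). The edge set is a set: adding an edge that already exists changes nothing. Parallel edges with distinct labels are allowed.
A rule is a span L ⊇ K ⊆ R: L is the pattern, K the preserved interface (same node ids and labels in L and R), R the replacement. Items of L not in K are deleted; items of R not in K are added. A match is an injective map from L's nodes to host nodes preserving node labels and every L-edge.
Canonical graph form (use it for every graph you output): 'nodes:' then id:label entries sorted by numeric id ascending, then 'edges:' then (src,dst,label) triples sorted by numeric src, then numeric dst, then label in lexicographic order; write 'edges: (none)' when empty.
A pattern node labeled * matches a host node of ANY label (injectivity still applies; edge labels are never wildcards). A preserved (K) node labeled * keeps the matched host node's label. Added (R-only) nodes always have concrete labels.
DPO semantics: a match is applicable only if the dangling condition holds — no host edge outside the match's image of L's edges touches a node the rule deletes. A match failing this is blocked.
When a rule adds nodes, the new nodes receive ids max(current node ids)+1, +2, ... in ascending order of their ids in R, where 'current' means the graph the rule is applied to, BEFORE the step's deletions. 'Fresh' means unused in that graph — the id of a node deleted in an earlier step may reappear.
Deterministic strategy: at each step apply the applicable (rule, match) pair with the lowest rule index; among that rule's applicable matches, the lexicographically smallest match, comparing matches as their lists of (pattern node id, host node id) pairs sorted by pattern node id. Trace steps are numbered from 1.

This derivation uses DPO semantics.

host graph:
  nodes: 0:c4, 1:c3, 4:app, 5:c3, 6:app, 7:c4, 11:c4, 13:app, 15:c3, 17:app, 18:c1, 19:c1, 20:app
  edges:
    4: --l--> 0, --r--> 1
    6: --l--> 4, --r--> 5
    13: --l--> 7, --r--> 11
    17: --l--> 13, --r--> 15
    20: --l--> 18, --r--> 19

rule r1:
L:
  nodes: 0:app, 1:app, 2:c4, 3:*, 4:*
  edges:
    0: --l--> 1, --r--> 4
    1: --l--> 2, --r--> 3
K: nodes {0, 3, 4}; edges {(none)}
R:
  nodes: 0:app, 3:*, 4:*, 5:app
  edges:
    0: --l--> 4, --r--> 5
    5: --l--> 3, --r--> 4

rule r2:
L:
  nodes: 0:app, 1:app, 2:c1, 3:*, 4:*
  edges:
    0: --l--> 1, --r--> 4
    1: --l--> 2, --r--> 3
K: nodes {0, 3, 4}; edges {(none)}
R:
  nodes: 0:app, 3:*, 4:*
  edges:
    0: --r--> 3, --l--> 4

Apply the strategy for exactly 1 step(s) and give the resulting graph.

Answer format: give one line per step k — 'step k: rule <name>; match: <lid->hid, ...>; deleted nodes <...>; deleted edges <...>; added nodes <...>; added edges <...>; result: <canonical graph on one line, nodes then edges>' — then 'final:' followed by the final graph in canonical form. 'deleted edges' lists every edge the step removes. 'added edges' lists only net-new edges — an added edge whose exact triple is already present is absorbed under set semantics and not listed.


step 1: rule r1; match: 0->6, 1->4, 2->0, 3->1, 4->5; deleted nodes 0, 4; deleted edges (4,0,l); (4,1,r); (6,4,l); (6,5,r); added nodes 21; added edges (6,5,l); (6,21,r); (21,1,l); (21,5,r); result: nodes: 1:c3, 5:c3, 6:app, 7:c4, 11:c4, 13:app, 15:c3, 17:app, 18:c1, 19:c1, 20:app, 21:app edges: (6,5,l); (6,21,r); (13,7,l); (13,11,r); (17,13,l); (17,15,r); (20,18,l); (20,19,r); (21,1,l); (21,5,r)
final:
nodes: 1:c3, 5:c3, 6:app, 7:c4, 11:c4, 13:app, 15:c3, 17:app, 18:c1, 19:c1, 20:app, 21:app
edges: (6,5,l); (6,21,r); (13,7,l); (13,11,r); (17,13,l); (17,15,r); (20,18,l); (20,19,r); (21,1,l); (21,5,r)


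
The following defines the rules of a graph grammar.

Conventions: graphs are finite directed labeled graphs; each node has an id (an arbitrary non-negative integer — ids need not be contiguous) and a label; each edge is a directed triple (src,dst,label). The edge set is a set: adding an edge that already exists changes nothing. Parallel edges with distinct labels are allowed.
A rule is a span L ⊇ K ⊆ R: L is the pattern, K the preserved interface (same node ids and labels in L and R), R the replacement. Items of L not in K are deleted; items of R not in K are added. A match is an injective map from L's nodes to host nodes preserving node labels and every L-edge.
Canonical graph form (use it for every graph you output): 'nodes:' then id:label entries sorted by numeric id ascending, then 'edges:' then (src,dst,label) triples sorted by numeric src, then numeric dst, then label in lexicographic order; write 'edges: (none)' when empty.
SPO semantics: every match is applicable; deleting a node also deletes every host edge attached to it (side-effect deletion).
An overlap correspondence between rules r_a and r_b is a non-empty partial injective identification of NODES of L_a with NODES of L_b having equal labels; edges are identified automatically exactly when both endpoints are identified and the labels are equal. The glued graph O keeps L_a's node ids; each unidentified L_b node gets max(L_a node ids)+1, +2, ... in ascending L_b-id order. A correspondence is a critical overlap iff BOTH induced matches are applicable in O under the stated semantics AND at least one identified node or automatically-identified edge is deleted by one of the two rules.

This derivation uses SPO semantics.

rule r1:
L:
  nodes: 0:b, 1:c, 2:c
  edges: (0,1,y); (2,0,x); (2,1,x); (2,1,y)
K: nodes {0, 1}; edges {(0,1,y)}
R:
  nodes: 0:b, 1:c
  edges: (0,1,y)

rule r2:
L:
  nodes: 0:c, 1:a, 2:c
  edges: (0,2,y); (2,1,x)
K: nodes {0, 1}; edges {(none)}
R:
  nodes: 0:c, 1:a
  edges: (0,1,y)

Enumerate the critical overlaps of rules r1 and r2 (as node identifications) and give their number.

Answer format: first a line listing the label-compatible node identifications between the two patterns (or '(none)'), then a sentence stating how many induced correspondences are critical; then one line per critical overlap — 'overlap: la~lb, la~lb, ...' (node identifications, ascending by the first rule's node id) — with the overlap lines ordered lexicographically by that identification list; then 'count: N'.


label-compatible node identifications between L(r1) and L(r2): 1~0, 1~2, 2~0, 2~2
5 of the induced correspondences are critical overlaps of r1 and r2.
overlap: 1~0, 2~2
overlap: 1~2
overlap: 1~2, 2~0
overlap: 2~0
overlap: 2~2
count: 5


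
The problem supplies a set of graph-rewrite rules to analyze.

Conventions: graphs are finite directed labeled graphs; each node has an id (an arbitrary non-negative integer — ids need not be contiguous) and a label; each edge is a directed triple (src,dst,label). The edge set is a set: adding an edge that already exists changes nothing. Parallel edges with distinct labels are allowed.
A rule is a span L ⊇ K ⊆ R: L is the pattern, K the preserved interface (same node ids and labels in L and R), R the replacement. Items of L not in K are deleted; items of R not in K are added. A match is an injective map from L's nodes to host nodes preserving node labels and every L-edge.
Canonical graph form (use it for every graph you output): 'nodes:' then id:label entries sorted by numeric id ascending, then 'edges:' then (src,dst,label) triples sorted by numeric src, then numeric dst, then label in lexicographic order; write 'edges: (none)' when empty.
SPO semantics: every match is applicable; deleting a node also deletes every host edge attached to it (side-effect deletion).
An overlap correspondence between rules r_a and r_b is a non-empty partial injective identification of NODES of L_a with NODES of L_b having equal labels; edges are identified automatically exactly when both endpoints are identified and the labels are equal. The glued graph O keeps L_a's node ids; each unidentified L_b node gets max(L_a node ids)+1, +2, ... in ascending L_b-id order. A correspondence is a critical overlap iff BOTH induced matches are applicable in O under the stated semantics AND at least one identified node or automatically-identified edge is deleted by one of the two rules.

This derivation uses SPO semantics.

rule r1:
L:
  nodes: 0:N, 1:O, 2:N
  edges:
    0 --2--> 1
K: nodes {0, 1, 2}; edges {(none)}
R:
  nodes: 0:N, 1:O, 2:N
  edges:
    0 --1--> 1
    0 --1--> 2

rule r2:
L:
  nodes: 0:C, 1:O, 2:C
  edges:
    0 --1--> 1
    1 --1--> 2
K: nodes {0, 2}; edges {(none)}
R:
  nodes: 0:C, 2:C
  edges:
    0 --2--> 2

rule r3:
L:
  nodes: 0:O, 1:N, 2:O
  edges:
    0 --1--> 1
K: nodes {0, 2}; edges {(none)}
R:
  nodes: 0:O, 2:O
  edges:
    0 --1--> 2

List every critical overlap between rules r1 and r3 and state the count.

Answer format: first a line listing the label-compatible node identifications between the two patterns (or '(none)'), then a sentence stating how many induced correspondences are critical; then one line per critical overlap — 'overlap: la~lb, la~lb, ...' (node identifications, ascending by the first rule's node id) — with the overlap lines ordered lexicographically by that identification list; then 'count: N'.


label-compatible node identifications between L(r1) and L(r3): 0~1, 1~0, 1~2, 2~1
6 of the induced correspondences are critical overlaps of r1 and r3.
overlap: 0~1
overlap: 0~1, 1~0
overlap: 0~1, 1~2
overlap: 1~0, 2~1
overlap: 1~2, 2~1
overlap: 2~1
count: 6


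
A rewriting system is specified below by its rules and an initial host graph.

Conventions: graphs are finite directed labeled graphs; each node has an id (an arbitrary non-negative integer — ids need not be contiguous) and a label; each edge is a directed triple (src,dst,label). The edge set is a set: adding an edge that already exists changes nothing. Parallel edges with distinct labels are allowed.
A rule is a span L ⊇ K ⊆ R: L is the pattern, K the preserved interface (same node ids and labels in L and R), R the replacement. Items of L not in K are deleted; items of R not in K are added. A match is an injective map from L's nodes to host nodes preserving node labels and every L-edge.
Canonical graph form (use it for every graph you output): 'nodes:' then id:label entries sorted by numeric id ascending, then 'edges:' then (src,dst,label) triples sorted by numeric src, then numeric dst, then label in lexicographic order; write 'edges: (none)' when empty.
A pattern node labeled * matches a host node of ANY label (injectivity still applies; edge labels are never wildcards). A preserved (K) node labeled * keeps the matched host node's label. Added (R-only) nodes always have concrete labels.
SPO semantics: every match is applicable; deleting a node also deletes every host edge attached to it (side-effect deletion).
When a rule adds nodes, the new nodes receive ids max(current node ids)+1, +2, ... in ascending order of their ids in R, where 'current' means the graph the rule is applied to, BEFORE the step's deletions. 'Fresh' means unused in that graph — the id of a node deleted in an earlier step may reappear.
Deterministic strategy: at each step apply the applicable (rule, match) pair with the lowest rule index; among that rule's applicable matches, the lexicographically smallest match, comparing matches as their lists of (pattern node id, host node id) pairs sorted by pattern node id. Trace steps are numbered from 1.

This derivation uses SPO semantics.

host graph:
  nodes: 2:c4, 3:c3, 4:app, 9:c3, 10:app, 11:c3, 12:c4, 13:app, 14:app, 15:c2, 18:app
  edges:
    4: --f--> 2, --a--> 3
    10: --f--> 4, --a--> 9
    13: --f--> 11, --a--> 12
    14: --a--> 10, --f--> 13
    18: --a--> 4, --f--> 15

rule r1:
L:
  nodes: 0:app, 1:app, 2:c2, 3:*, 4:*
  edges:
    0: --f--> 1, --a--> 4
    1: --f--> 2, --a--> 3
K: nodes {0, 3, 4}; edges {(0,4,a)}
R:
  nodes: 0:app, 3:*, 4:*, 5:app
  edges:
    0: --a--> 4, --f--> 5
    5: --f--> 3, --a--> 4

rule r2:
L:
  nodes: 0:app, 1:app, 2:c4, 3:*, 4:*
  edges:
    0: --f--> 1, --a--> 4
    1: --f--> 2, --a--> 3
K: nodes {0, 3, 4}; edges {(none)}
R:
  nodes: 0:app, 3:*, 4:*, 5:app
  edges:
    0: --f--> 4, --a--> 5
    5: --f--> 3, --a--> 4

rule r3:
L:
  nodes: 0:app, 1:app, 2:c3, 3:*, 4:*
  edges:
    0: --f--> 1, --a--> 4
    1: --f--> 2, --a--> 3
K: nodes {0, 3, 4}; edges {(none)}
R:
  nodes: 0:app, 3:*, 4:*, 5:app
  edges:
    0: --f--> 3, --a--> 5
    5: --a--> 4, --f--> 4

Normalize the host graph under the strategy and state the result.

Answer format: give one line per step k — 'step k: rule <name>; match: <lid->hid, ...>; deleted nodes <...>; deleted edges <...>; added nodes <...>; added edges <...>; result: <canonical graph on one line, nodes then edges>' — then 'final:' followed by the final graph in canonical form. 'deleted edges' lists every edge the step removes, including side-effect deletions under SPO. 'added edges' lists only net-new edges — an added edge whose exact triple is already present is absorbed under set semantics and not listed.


step 1: rule r2; match: 0->10, 1->4, 2->2, 3->3, 4->9; deleted nodes 2, 4; deleted edges (4,2,f); (4,3,a); (10,4,f); (10,9,a); (18,4,a); added nodes 19; added edges (10,9,f); (10,19,a); (19,3,f); (19,9,a); result: nodes: 3:c3, 9:c3, 10:app, 11:c3, 12:c4, 13:app, 14:app, 15:c2, 18:app, 19:app edges: (10,9,f); (10,19,a); (13,11,f); (13,12,a); (14,10,a); (14,13,f); (18,15,f); (19,3,f); (19,9,a)
step 2: rule r3; match: 0->14, 1->13, 2->11, 3->12, 4->10; deleted nodes 11, 13; deleted edges (13,11,f); (13,12,a); (14,10,a); (14,13,f); added nodes 20; added edges (14,12,f); (14,20,a); (20,10,a); (20,10,f); result: nodes: 3:c3, 9:c3, 10:app, 12:c4, 14:app, 15:c2, 18:app, 19:app, 20:app edges: (10,9,f); (10,19,a); (14,12,f); (14,20,a); (18,15,f); (19,3,f); (19,9,a); (20,10,a); (20,10,f)
final:
nodes: 3:c3, 9:c3, 10:app, 12:c4, 14:app, 15:c2, 18:app, 19:app, 20:app
edges: (10,9,f); (10,19,a); (14,12,f); (14,20,a); (18,15,f); (19,3,f); (19,9,a); (20,10,a); (20,10,f)


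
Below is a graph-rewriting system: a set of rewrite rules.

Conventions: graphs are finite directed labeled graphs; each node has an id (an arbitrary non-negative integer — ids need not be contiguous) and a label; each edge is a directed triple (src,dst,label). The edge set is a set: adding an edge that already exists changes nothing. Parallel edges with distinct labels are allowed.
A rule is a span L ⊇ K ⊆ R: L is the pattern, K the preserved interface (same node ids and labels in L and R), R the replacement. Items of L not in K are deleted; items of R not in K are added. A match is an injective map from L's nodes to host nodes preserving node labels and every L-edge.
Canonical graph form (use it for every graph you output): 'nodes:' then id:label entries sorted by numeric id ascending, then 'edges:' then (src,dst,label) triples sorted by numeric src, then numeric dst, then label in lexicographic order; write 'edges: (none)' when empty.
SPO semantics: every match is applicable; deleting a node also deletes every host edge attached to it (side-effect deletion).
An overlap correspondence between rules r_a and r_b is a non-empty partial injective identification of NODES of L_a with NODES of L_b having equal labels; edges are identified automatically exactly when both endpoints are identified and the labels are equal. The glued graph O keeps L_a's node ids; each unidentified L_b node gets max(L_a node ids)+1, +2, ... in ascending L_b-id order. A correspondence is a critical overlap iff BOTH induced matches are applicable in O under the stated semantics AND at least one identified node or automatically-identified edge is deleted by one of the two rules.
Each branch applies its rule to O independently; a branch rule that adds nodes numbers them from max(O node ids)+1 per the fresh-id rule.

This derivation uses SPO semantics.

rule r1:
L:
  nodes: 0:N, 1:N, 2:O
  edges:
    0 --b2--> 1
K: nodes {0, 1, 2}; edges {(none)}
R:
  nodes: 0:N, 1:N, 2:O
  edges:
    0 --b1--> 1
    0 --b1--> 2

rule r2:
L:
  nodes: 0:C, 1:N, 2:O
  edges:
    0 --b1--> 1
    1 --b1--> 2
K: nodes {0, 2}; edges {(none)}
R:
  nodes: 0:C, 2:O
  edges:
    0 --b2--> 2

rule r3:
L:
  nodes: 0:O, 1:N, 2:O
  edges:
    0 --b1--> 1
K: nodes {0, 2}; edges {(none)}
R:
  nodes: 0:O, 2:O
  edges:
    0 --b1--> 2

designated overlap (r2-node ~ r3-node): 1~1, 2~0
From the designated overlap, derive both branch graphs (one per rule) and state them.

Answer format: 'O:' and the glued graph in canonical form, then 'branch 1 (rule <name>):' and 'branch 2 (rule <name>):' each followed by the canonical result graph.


O:
nodes: 0:C, 1:N, 2:O, 3:O
edges: (0,1,b1); (1,2,b1); (2,1,b1)
branch 1 (rule r2):
nodes: 0:C, 2:O, 3:O
edges: (0,2,b2)
branch 2 (rule r3):
nodes: 0:C, 2:O, 3:O
edges: (2,3,b1)


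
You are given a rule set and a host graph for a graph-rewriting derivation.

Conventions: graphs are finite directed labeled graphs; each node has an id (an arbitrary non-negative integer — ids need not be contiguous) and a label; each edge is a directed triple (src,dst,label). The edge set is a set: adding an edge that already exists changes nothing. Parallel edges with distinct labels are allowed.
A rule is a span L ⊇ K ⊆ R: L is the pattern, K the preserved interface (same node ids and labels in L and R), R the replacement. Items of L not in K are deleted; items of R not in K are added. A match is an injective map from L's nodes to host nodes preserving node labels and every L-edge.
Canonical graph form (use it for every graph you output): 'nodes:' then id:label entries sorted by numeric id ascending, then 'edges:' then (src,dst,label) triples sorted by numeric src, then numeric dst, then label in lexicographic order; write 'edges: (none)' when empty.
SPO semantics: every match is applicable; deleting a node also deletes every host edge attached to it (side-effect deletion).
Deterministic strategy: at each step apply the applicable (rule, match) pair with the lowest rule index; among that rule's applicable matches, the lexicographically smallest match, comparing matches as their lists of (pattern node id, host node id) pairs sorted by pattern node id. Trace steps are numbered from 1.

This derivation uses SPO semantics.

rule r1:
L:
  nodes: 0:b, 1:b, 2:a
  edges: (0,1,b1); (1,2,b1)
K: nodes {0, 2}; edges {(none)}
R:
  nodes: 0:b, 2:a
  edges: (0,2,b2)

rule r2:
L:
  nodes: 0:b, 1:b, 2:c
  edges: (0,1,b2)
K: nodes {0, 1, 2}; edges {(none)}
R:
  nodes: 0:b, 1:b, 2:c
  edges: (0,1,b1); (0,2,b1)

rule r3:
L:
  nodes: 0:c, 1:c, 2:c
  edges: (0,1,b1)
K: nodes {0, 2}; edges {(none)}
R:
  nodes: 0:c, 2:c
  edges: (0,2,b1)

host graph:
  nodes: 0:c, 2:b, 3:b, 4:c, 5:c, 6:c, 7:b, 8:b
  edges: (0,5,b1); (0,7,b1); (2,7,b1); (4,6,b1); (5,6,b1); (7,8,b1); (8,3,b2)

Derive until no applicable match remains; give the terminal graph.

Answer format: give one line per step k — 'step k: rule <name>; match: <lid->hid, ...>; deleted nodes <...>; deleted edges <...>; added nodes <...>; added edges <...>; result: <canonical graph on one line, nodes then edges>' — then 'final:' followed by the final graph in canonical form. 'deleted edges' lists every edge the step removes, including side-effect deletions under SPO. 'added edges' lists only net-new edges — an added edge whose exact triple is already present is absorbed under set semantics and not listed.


step 1: rule r2; match: 0->8, 1->3, 2->0; deleted nodes (none); deleted edges (8,3,b2); added nodes (none); added edges (8,0,b1); (8,3,b1); result: nodes: 0:c, 2:b, 3:b, 4:c, 5:c, 6:c, 7:b, 8:b edges: (0,5,b1); (0,7,b1); (2,7,b1); (4,6,b1); (5,6,b1); (7,8,b1); (8,0,b1); (8,3,b1)
step 2: rule r3; match: 0->0, 1->5, 2->4; deleted nodes 5; deleted edges (0,5,b1); (5,6,b1); added nodes (none); added edges (0,4,b1); result: nodes: 0:c, 2:b, 3:b, 4:c, 6:c, 7:b, 8:b edges: (0,4,b1); (0,7,b1); (2,7,b1); (4,6,b1); (7,8,b1); (8,0,b1); (8,3,b1)
step 3: rule r3; match: 0->0, 1->4, 2->6; deleted nodes 4; deleted edges (0,4,b1); (4,6,b1); added nodes (none); added edges (0,6,b1); result: nodes: 0:c, 2:b, 3:b, 6:c, 7:b, 8:b edges: (0,6,b1); (0,7,b1); (2,7,b1); (7,8,b1); (8,0,b1); (8,3,b1)
final:
nodes: 0:c, 2:b, 3:b, 6:c, 7:b, 8:b
edges: (0,6,b1); (0,7,b1); (2,7,b1); (7,8,b1); (8,0,b1); (8,3,b1)


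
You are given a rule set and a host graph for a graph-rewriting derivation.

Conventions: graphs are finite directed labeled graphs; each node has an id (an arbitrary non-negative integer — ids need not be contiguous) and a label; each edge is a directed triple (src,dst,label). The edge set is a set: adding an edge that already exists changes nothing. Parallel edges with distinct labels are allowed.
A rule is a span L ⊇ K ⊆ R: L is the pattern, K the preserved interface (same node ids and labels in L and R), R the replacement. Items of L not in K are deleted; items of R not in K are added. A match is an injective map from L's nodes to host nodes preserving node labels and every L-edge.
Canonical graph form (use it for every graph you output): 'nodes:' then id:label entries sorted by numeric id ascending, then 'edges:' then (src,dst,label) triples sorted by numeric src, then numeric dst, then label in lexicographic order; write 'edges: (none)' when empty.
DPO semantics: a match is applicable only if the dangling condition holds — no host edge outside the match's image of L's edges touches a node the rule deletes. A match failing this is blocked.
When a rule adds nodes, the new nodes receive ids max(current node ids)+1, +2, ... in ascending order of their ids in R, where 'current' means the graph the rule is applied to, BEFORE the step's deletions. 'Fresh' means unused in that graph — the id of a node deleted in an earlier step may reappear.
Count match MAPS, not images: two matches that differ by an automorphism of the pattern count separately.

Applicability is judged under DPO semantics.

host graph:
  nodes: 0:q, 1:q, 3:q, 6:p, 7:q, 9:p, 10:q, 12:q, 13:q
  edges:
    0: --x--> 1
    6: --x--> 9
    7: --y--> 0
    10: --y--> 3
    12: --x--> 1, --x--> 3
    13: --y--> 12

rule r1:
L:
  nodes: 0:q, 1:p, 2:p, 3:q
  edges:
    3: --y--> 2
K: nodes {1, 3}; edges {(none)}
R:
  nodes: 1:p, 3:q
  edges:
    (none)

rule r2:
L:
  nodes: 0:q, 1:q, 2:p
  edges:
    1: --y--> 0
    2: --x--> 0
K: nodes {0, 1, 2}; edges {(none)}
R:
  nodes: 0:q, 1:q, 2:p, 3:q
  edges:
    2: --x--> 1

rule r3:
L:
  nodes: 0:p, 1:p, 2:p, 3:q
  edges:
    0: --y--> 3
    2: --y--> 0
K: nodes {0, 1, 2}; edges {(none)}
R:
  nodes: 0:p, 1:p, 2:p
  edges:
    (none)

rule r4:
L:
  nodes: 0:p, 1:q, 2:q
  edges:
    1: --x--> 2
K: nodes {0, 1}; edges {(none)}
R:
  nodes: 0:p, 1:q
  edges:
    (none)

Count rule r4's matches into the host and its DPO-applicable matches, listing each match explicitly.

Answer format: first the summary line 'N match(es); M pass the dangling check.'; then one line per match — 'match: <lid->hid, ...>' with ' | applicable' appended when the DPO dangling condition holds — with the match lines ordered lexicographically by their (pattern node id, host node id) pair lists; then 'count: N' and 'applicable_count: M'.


6 match(es); 0 pass the dangling check.
match: 0->6, 1->0, 2->1
match: 0->6, 1->12, 2->1
match: 0->6, 1->12, 2->3
match: 0->9, 1->0, 2->1
match: 0->9, 1->12, 2->1
match: 0->9, 1->12, 2->3
count: 6
applicable_count: 0


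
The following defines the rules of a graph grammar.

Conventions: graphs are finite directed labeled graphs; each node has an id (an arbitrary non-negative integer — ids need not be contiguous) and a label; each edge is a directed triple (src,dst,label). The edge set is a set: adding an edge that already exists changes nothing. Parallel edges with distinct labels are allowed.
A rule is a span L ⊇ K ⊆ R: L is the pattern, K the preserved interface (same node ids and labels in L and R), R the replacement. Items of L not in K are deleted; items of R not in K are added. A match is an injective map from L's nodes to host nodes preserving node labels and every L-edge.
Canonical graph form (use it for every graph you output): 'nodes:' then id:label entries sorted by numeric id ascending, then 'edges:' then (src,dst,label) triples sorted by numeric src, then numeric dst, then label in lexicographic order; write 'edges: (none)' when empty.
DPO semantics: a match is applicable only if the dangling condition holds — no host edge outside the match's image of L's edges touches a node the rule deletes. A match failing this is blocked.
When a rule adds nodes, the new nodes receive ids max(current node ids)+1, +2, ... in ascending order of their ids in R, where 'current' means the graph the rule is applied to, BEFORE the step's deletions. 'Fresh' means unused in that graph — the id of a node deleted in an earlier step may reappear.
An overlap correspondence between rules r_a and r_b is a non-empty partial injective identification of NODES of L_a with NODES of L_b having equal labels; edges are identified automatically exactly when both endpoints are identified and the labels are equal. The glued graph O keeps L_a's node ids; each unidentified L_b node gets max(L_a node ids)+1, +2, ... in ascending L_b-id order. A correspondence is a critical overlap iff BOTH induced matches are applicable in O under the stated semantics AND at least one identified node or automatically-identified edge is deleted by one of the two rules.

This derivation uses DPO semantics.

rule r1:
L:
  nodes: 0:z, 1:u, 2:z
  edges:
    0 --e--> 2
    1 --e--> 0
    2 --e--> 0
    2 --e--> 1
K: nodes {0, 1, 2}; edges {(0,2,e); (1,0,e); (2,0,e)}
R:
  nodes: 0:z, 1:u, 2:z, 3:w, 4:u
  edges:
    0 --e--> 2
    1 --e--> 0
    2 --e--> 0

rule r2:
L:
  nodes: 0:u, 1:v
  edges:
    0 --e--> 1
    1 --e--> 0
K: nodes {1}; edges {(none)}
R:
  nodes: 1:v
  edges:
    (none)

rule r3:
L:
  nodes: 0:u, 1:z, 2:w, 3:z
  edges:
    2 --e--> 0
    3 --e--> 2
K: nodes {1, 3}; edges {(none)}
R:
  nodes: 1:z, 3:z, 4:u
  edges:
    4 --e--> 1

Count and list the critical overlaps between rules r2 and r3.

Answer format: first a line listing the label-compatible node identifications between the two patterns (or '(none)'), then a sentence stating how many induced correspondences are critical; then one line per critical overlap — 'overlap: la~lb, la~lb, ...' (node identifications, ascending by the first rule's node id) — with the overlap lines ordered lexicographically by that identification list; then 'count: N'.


label-compatible node identifications between L(r2) and L(r3): 0~0
0 of the induced correspondences are critical overlaps of r2 and r3.
count: 0
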